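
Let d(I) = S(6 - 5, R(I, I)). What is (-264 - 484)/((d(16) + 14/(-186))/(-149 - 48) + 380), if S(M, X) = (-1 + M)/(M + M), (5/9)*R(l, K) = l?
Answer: -13704108/6961987 ≈ -1.9684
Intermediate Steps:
R(l, K) = 9*l/5
S(M, X) = (-1 + M)/(2*M) (S(M, X) = (-1 + M)/((2*M)) = (-1 + M)*(1/(2*M)) = (-1 + M)/(2*M))
d(I) = 0 (d(I) = (-1 + (6 - 5))/(2*(6 - 5)) = (1/2)*(-1 + 1)/1 = (1/2)*1*0 = 0)
(-264 - 484)/((d(16) + 14/(-186))/(-149 - 48) + 380) = (-264 - 484)/((0 + 14/(-186))/(-149 - 48) + 380) = -748/((0 + 14*(-1/186))/(-197) + 380) = -748/((0 - 7/93)*(-1/197) + 380) = -748/(-7/93*(-1/197) + 380) = -748/(7/18321 + 380) = -748/6961987/18321 = -748*18321/6961987 = -13704108/6961987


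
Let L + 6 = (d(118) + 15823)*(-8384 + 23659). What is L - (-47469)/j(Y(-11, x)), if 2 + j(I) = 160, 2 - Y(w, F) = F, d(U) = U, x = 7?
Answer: 38472852971/158 ≈ 2.4350e+8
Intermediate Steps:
Y(w, F) = 2 - F
j(I) = 158 (j(I) = -2 + 160 = 158)
L = 243498769 (L = -6 + (118 + 15823)*(-8384 + 23659) = -6 + 15941*15275 = -6 + 243498775 = 243498769)
L - (-47469)/j(Y(-11, x)) = 243498769 - (-47469)/158 = 243498769 - 1*(-47469/158) = 243498769 + 47469/158 = 38472852971/158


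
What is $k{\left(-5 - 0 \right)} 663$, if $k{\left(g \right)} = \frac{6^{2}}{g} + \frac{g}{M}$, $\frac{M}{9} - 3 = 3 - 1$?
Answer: $- \frac{72709}{15} \approx -4847.3$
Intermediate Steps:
$M = 45$ ($M = 27 + 9 \left(3 - 1\right) = 27 + 9 \cdot 2 = 27 + 18 = 45$)
$k{\left(g \right)} = \frac{36}{g} + \frac{g}{45}$ ($k{\left(g \right)} = \frac{6^{2}}{g} + \frac{g}{45} = \frac{36}{g} + g \frac{1}{45} = \frac{36}{g} + \frac{g}{45}$)
$k{\left(-5 - 0 \right)} 663 = \left(\frac{36}{-5 - 0} + \frac{-5 - 0}{45}\right) 663 = \left(\frac{36}{-5 + 0} + \frac{-5 + 0}{45}\right) 663 = \left(\frac{36}{-5} + \frac{1}{45} \left(-5\right)\right) 663 = \left(36 \left(- \frac{1}{5}\right) - \frac{1}{9}\right) 663 = \left(- \frac{36}{5} - \frac{1}{9}\right) 663 = \left(- \frac{329}{45}\right) 663 = - \frac{72709}{15}$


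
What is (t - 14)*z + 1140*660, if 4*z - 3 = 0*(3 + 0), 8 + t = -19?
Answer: 3009477/4 ≈ 7.5237e+5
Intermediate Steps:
t = -27 (t = -8 - 19 = -27)
z = 3/4 (z = 3/4 + (0*(3 + 0))/4 = 3/4 + (0*3)/4 = 3/4 + (1/4)*0 = 3/4 + 0 = 3/4 ≈ 0.75000)
(t - 14)*z + 1140*660 = (-27 - 14)*(3/4) + 1140*660 = -41*3/4 + 752400 = -123/4 + 752400 = 3009477/4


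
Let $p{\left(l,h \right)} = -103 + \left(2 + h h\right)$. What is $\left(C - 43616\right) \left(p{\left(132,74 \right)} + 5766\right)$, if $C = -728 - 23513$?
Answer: $-755994837$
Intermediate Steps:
$p{\left(l,h \right)} = -101 + h^{2}$ ($p{\left(l,h \right)} = -103 + \left(2 + h^{2}\right) = -101 + h^{2}$)
$C = -24241$ ($C = -728 - 23513 = -24241$)
$\left(C - 43616\right) \left(p{\left(132,74 \right)} + 5766\right) = \left(-24241 - 43616\right) \left(\left(-101 + 74^{2}\right) + 5766\right) = - 67857 \left(\left(-101 + 5476\right) + 5766\right) = - 67857 \left(5375 + 5766\right) = \left(-67857\right) 11141 = -755994837$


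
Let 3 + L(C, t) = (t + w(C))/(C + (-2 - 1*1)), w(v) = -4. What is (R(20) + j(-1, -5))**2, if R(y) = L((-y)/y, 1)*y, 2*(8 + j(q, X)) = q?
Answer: 11449/4 ≈ 2862.3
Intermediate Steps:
j(q, X) = -8 + q/2
L(C, t) = -3 + (-4 + t)/(-3 + C) (L(C, t) = -3 + (t - 4)/(C + (-2 - 1*1)) = -3 + (-4 + t)/(C + (-2 - 1)) = -3 + (-4 + t)/(C - 3) = -3 + (-4 + t)/(-3 + C))
R(y) = -9*y/4 (R(y) = ((5 + 1 - 3*(-y)/y)/(-3 + (-y)/y))*y = ((5 + 1 - 3*(-1))/(-3 - 1))*y = ((5 + 1 + 3)/(-4))*y = (-1/4*9)*y = -9*y/4)
(R(20) + j(-1, -5))**2 = (-9/4*20 + (-8 + (1/2)*(-1)))**2 = (-45 + (-8 - 1/2))**2 = (-45 - 17/2)**2 = (-107/2)**2 = 11449/4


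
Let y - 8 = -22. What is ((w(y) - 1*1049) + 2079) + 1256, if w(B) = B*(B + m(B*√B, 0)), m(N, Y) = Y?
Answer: 2482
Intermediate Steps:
y = -14 (y = 8 - 22 = -14)
w(B) = B² (w(B) = B*(B + 0) = B*B = B²)
((w(y) - 1*1049) + 2079) + 1256 = (((-14)² - 1*1049) + 2079) + 1256 = ((196 - 1049) + 2079) + 1256 = (-853 + 2079) + 1256 = 1226 + 1256 = 2482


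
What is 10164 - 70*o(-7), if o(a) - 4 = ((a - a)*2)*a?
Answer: 9884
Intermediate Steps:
o(a) = 4 (o(a) = 4 + ((a - a)*2)*a = 4 + (0*2)*a = 4 + 0*a = 4 + 0 = 4)
10164 - 70*o(-7) = 10164 - 70*4 = 10164 - 1*280 = 10164 - 280 = 9884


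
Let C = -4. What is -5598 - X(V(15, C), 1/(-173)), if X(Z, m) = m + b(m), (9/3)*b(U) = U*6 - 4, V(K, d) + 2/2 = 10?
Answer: -2904661/519 ≈ -5596.6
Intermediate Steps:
V(K, d) = 9 (V(K, d) = -1 + 10 = 9)
b(U) = -4/3 + 2*U (b(U) = (U*6 - 4)/3 = (6*U - 4)/3 = (-4 + 6*U)/3 = -4/3 + 2*U)
X(Z, m) = -4/3 + 3*m (X(Z, m) = m + (-4/3 + 2*m) = -4/3 + 3*m)
-5598 - X(V(15, C), 1/(-173)) = -5598 - (-4/3 + 3/(-173)) = -5598 - (-4/3 + 3*(-1/173)) = -5598 - (-4/3 - 3/173) = -5598 - 1*(-701/519) = -5598 + 701/519 = -2904661/519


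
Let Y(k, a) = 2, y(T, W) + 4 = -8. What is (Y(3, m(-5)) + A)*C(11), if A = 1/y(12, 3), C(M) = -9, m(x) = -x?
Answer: -69/4 ≈ -17.250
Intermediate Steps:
y(T, W) = -12 (y(T, W) = -4 - 8 = -12)
A = -1/12 (A = 1/(-12) = -1/12 ≈ -0.083333)
(Y(3, m(-5)) + A)*C(11) = (2 - 1/12)*(-9) = (23/12)*(-9) = -69/4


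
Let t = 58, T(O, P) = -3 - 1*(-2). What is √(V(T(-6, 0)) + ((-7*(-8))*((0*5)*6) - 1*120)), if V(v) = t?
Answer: I*√62 ≈ 7.874*I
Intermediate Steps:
T(O, P) = -1 (T(O, P) = -3 + 2 = -1)
V(v) = 58
√(V(T(-6, 0)) + ((-7*(-8))*((0*5)*6) - 1*120)) = √(58 + ((-7*(-8))*((0*5)*6) - 1*120)) = √(58 + (56*(0*6) - 120)) = √(58 + (56*0 - 120)) = √(58 + (0 - 120)) = √(58 - 120) = √(-62) = I*√62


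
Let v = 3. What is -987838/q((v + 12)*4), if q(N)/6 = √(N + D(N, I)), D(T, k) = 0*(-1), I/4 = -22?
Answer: -493919*√15/90 ≈ -21255.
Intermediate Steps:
I = -88 (I = 4*(-22) = -88)
D(T, k) = 0
q(N) = 6*√N (q(N) = 6*√(N + 0) = 6*√N)
-987838/q((v + 12)*4) = -987838*1/(12*√(3 + 12)) = -987838*√15/180 = -493919*√15/90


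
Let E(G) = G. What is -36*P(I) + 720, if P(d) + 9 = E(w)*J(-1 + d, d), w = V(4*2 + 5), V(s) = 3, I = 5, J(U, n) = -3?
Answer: 1368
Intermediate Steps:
w = 3
P(d) = -18 (P(d) = -9 + 3*(-3) = -9 - 9 = -18)
-36*P(I) + 720 = -36*(-18) + 720 = 648 + 720 = 1368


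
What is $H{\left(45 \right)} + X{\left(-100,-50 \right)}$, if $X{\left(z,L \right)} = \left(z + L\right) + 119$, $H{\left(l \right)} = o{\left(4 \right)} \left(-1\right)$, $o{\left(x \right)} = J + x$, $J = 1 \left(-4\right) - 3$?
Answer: $-28$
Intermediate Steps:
$J = -7$ ($J = -4 - 3 = -7$)
$o{\left(x \right)} = -7 + x$
$H{\left(l \right)} = 3$ ($H{\left(l \right)} = \left(-7 + 4\right) \left(-1\right) = \left(-3\right) \left(-1\right) = 3$)
$X{\left(z,L \right)} = 119 + L + z$ ($X{\left(z,L \right)} = \left(L + z\right) + 119 = 119 + L + z$)
$H{\left(45 \right)} + X{\left(-100,-50 \right)} = 3 - 31 = -28$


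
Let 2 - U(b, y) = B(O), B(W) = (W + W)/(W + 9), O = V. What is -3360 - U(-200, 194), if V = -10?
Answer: -3342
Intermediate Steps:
O = -10
B(W) = 2*W/(9 + W) (B(W) = (2*W)/(9 + W) = 2*W/(9 + W))
U(b, y) = -18 (U(b, y) = 2 - 2*(-10)/(9 - 10) = 2 - 2*(-10)/(-1) = 2 - 2*(-10)*(-1) = 2 - 1*20 = 2 - 20 = -18)
-3360 - U(-200, 194) = -3360 - 1*(-18) = -3360 + 18 = -3342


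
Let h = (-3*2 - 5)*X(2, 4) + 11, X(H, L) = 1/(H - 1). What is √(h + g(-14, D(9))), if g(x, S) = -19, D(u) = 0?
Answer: I*√19 ≈ 4.3589*I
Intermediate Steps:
X(H, L) = 1/(-1 + H)
h = 0 (h = (-3*2 - 5)/(-1 + 2) + 11 = (-6 - 5)/1 + 11 = -11*1 + 11 = -11 + 11 = 0)
√(h + g(-14, D(9))) = √(0 - 19) = √(-19) = I*√19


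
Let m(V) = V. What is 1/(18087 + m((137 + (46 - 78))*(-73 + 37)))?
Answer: 1/14307 ≈ 6.9896e-5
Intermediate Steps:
1/(18087 + m((137 + (46 - 78))*(-73 + 37))) = 1/(18087 + (137 + (46 - 78))*(-73 + 37)) = 1/(18087 + (137 - 32)*(-36)) = 1/(18087 + 105*(-36)) = 1/(18087 - 3780) = 1/14307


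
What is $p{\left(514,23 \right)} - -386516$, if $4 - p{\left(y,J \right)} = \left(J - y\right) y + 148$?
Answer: $638746$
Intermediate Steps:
$p{\left(y,J \right)} = -144 - y \left(J - y\right)$ ($p{\left(y,J \right)} = 4 - \left(\left(J - y\right) y + 148\right) = 4 - \left(y \left(J - y\right) + 148\right) = 4 - \left(148 + y \left(J - y\right)\right) = -144 - y \left(J - y\right)$)
$p{\left(514,23 \right)} - -386516 = \left(-144 + 514^{2} - 23 \cdot 514\right) - -386516 = \left(-144 + 264196 - 11822\right) + 386516 = 252230 + 386516 = 638746$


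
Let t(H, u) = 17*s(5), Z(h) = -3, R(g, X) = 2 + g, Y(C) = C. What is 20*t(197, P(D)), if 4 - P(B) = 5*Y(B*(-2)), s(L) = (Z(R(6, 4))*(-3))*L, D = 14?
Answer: 15300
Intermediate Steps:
s(L) = 9*L (s(L) = (-3*(-3))*L = 9*L)
P(B) = 4 + 10*B (P(B) = 4 - 5*B*(-2) = 4 - 5*(-2*B) = 4 - (-10)*B = 4 + 10*B)
t(H, u) = 765 (t(H, u) = 17*(9*5) = 17*45 = 765)
20*t(197, P(D)) = 20*765 = 15300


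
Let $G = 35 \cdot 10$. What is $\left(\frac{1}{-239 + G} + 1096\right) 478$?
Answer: $\frac{58152046}{111} \approx 5.2389 \cdot 10^{5}$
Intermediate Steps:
$G = 350$
$\left(\frac{1}{-239 + G} + 1096\right) 478 = \left(\frac{1}{-239 + 350} + 1096\right) 478 = \left(\frac{1}{111} + 1096\right) 478 = \frac{121657}{111} \cdot 478 = \frac{58152046}{111}$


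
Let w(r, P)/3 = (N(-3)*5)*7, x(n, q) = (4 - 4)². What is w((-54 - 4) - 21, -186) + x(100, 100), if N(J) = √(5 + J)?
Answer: 105*√2 ≈ 148.49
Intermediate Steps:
x(n, q) = 0 (x(n, q) = 0² = 0)
w(r, P) = 105*√2 (w(r, P) = 3*((√(5 - 3)*5)*7) = 3*((√2*5)*7) = 3*((5*√2)*7) = 3*(35*√2) = 105*√2)
w((-54 - 4) - 21, -186) + x(100, 100) = 105*√2 + 0 = 105*√2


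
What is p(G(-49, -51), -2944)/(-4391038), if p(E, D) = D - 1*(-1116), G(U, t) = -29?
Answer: 914/2195519 ≈ 0.00041630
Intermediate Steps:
p(E, D) = 1116 + D (p(E, D) = D + 1116 = 1116 + D)
p(G(-49, -51), -2944)/(-4391038) = (1116 - 2944)/(-4391038) = -1828*(-1/4391038) = 914/2195519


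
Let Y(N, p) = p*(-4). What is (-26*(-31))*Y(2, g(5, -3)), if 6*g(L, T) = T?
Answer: 1612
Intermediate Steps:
g(L, T) = T/6
Y(N, p) = -4*p
(-26*(-31))*Y(2, g(5, -3)) = (-26*(-31))*(-2*(-3)/3) = 806*(-4*(-½)) = 806*2 = 1612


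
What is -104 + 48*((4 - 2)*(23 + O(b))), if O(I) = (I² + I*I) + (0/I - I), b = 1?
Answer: 2200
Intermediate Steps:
O(I) = -I + 2*I² (O(I) = (I² + I²) + (0 - I) = 2*I² - I = -I + 2*I²)
-104 + 48*((4 - 2)*(23 + O(b))) = -104 + 48*((4 - 2)*(23 + 1*(-1 + 2*1))) = -104 + 48*(2*(23 + 1*(-1 + 2))) = -104 + 48*(2*(23 + 1*1)) = -104 + 48*(2*(23 + 1)) = -104 + 48*(2*24) = -104 + 48*48 = -104 + 2304 = 2200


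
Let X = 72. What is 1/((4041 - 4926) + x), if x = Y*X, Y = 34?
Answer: 1/1563 ≈ 0.00063980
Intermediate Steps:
x = 2448 (x = 34*72 = 2448)
1/((4041 - 4926) + x) = 1/((4041 - 4926) + 2448) = 1/(-885 + 2448) = 1/1563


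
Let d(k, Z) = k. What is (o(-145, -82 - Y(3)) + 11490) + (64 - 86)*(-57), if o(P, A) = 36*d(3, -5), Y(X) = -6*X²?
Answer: 12852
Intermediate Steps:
o(P, A) = 108 (o(P, A) = 36*3 = 108)
(o(-145, -82 - Y(3)) + 11490) + (64 - 86)*(-57) = (108 + 11490) + (64 - 86)*(-57) = 11598 - 22*(-57) = 11598 + 1254 = 12852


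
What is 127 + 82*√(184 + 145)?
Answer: 127 + 82*√329 ≈ 1614.3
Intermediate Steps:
127 + 82*√(184 + 145) = 127 + 82*√329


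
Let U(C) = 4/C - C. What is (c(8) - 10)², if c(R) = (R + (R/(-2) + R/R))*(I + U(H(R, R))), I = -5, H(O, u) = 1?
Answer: 400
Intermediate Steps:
U(C) = -C + 4/C
c(R) = -2 - R (c(R) = (R + (R/(-2) + R/R))*(-5 + (-1*1 + 4/1)) = (R + (R*(-½) + 1))*(-5 + (-1 + 4*1)) = (R + (-R/2 + 1))*(-5 + (-1 + 4)) = (R + (1 - R/2))*(-5 + 3) = (1 + R/2)*(-2) = -2 - R)
(c(8) - 10)² = ((-2 - 1*8) - 10)² = ((-2 - 8) - 10)² = (-10 - 10)² = (-20)² = 400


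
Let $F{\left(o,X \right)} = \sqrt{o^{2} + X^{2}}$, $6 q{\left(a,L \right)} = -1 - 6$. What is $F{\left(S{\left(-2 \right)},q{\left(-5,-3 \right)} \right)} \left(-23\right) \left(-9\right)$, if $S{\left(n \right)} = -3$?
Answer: $\frac{69 \sqrt{373}}{2} \approx 666.31$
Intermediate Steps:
$q{\left(a,L \right)} = - \frac{7}{6}$ ($q{\left(a,L \right)} = \frac{-1 - 6}{6} = \frac{1}{6} \left(-7\right) = - \frac{7}{6}$)
$F{\left(o,X \right)} = \sqrt{X^{2} + o^{2}}$
$F{\left(S{\left(-2 \right)},q{\left(-5,-3 \right)} \right)} \left(-23\right) \left(-9\right) = \sqrt{\left(- \frac{7}{6}\right)^{2} + \left(-3\right)^{2}} \left(-23\right) \left(-9\right) = \sqrt{\frac{49}{36} + 9} \left(-23\right) \left(-9\right) = \sqrt{\frac{373}{36}} \left(-23\right) \left(-9\right) = \frac{\sqrt{373}}{6} \left(-23\right) \left(-9\right) = - \frac{23 \sqrt{373}}{6} \left(-9\right) = \frac{69 \sqrt{373}}{2}$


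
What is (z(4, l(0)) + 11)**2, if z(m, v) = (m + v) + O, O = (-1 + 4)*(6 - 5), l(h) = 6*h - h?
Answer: 324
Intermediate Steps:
l(h) = 5*h
O = 3 (O = 3*1 = 3)
z(m, v) = 3 + m + v (z(m, v) = (m + v) + 3 = 3 + m + v)
(z(4, l(0)) + 11)**2 = ((3 + 4 + 5*0) + 11)**2 = ((3 + 4 + 0) + 11)**2 = (7 + 11)**2 = 18**2 = 324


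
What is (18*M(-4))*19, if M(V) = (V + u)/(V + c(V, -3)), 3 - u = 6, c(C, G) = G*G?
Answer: -2394/5 ≈ -478.80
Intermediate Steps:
c(C, G) = G**2
u = -3 (u = 3 - 1*6 = 3 - 6 = -3)
M(V) = (-3 + V)/(9 + V) (M(V) = (V - 3)/(V + (-3)**2) = (-3 + V)/(V + 9) = (-3 + V)/(9 + V))
(18*M(-4))*19 = (18*((-3 - 4)/(9 - 4)))*19 = (18*(-7/5))*19 = -126/5*19 = -2394/5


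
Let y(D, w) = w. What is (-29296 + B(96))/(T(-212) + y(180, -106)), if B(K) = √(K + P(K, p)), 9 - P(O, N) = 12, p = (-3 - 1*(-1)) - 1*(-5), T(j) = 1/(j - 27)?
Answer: 7001744/25335 - 239*√93/25335 ≈ 276.28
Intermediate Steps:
T(j) = 1/(-27 + j)
p = 3 (p = (-3 + 1) + 5 = -2 + 5 = 3)
P(O, N) = -3 (P(O, N) = 9 - 1*12 = 9 - 12 = -3)
B(K) = √(-3 + K) (B(K) = √(K - 3) = √(-3 + K))
(-29296 + B(96))/(T(-212) + y(180, -106)) = (-29296 + √(-3 + 96))/(1/(-27 - 212) - 106) = (-29296 + √93)/(1/(-239) - 106) = (-29296 + √93)/(-1/239 - 106) = (-29296 + √93)/(-25335/239) = (-29296 + √93)*(-239/25335) = 7001744/25335 - 239*√93/25335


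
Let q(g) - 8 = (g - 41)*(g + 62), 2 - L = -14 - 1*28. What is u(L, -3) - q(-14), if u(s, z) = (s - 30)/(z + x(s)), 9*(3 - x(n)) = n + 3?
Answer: 123578/47 ≈ 2629.3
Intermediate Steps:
x(n) = 8/3 - n/9 (x(n) = 3 - (n + 3)/9 = 3 - (3 + n)/9 = 3 + (-⅓ - n/9) = 8/3 - n/9)
L = 44 (L = 2 - (-14 - 1*28) = 2 - (-14 - 28) = 2 - 1*(-42) = 2 + 42 = 44)
u(s, z) = (-30 + s)/(8/3 + z - s/9) (u(s, z) = (s - 30)/(z + (8/3 - s/9)) = (-30 + s)/(8/3 + z - s/9))
q(g) = 8 + (-41 + g)*(62 + g) (q(g) = 8 + (g - 41)*(g + 62) = 8 + (-41 + g)*(62 + g))
u(L, -3) - q(-14) = 9*(-30 + 44)/(24 - 1*44 + 9*(-3)) - (-2534 + (-14)² + 21*(-14)) = 9*14/(24 - 44 - 27) - (-2534 + 196 - 294) = 9*14/(-47) - 1*(-2632) = 9*(-1/47)*14 + 2632 = -126/47 + 2632 = 123578/47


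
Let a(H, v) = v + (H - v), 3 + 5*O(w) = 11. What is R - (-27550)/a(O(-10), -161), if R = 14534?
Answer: 127011/4 ≈ 31753.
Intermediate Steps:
O(w) = 8/5 (O(w) = -3/5 + (1/5)*11 = -3/5 + 11/5 = 8/5)
a(H, v) = H
R - (-27550)/a(O(-10), -161) = 14534 - (-27550)/8/5 = 14534 - (-27550)*5/8 = 14534 - 1*(-68875/4) = 14534 + 68875/4 = 127011/4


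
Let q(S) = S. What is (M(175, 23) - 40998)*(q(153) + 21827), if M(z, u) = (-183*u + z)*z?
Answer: -16417917040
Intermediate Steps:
M(z, u) = z*(z - 183*u) (M(z, u) = (z - 183*u)*z = z*(z - 183*u))
(M(175, 23) - 40998)*(q(153) + 21827) = (175*(175 - 183*23) - 40998)*(153 + 21827) = (175*(175 - 4209) - 40998)*21980 = (175*(-4034) - 40998)*21980 = (-705950 - 40998)*21980 = -746948*21980 = -16417917040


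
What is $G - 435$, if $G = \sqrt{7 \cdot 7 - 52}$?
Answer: $-435 + i \sqrt{3} \approx -435.0 + 1.732 i$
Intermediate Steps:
$G = i \sqrt{3}$ ($G = \sqrt{49 - 52} = \sqrt{-3} = i \sqrt{3} \approx 1.732 i$)
$G - 435 = i \sqrt{3} - 435 = -435 + i \sqrt{3}$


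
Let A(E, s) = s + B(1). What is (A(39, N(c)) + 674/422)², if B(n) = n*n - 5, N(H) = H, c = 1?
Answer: 87616/44521 ≈ 1.9680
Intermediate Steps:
B(n) = -5 + n² (B(n) = n² - 5 = -5 + n²)
A(E, s) = -4 + s (A(E, s) = s + (-5 + 1²) = s + (-5 + 1) = s - 4 = -4 + s)
(A(39, N(c)) + 674/422)² = ((-4 + 1) + 674/422)² = (-3 + 674*(1/422))² = (-3 + 337/211)² = (-296/211)² = 87616/44521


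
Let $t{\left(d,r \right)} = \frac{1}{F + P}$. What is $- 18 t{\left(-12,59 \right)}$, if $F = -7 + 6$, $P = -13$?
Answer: $\frac{9}{7} \approx 1.2857$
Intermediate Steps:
$F = -1$
$t{\left(d,r \right)} = - \frac{1}{14}$ ($t{\left(d,r \right)} = \frac{1}{-1 - 13} = \frac{1}{-14} = - \frac{1}{14}$)
$- 18 t{\left(-12,59 \right)} = \left(-18\right) \left(- \frac{1}{14}\right) = \frac{9}{7}$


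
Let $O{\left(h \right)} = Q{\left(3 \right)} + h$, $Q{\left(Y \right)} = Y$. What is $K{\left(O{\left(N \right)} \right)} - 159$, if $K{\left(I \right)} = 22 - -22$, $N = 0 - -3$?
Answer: $-115$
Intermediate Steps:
$N = 3$ ($N = 0 + 3 = 3$)
$O{\left(h \right)} = 3 + h$
$K{\left(I \right)} = 44$ ($K{\left(I \right)} = 22 + 22 = 44$)
$K{\left(O{\left(N \right)} \right)} - 159 = 44 - 159 = -115$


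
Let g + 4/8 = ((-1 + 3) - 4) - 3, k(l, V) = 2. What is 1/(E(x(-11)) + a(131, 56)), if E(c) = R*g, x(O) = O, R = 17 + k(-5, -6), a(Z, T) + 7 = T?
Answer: -2/111 ≈ -0.018018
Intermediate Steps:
a(Z, T) = -7 + T
R = 19 (R = 17 + 2 = 19)
g = -11/2 (g = -½ + (((-1 + 3) - 4) - 3) = -½ + ((2 - 4) - 3) = -½ + (-2 - 3) = -½ - 5 = -11/2 ≈ -5.5000)
E(c) = -209/2 (E(c) = 19*(-11/2) = -209/2)
1/(E(x(-11)) + a(131, 56)) = 1/(-209/2 + (-7 + 56)) = 1/(-209/2 + 49) = 1/(-111/2) = -2/111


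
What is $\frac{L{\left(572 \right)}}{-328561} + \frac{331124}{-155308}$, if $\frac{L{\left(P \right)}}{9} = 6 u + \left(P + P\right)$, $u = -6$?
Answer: $- \frac{27585790985}{12757037947} \approx -2.1624$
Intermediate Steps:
$L{\left(P \right)} = -324 + 18 P$ ($L{\left(P \right)} = 9 \left(6 \left(-6\right) + \left(P + P\right)\right) = 9 \left(-36 + 2 P\right) = -324 + 18 P$)
$\frac{L{\left(572 \right)}}{-328561} + \frac{331124}{-155308} = \frac{-324 + 18 \cdot 572}{-328561} + \frac{331124}{-155308} = \left(-324 + 10296\right) \left(- \frac{1}{328561}\right) + 331124 \left(- \frac{1}{155308}\right) = 9972 \left(- \frac{1}{328561}\right) - \frac{82781}{38827} = - \frac{9972}{328561} - \frac{82781}{38827} = - \frac{27585790985}{12757037947}$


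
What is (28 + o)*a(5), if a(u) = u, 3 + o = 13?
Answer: 190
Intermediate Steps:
o = 10 (o = -3 + 13 = 10)
(28 + o)*a(5) = (28 + 10)*5 = 38*5 = 190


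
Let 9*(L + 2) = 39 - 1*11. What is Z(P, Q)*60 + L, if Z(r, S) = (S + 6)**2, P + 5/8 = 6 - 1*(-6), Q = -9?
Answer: 4870/9 ≈ 541.11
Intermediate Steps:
L = 10/9 (L = -2 + (39 - 1*11)/9 = -2 + (39 - 11)/9 = -2 + (1/9)*28 = -2 + 28/9 = 10/9 ≈ 1.1111)
P = 91/8 (P = -5/8 + (6 - 1*(-6)) = -5/8 + (6 + 6) = -5/8 + 12 = 91/8 ≈ 11.375)
Z(r, S) = (6 + S)**2
Z(P, Q)*60 + L = (6 - 9)**2*60 + 10/9 = (-3)**2*60 + 10/9 = 9*60 + 10/9 = 540 + 10/9 = 4870/9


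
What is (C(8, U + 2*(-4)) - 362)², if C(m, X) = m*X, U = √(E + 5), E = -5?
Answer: 181476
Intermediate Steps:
U = 0 (U = √(-5 + 5) = √0 = 0)
C(m, X) = X*m
(C(8, U + 2*(-4)) - 362)² = ((0 + 2*(-4))*8 - 362)² = ((0 - 8)*8 - 362)² = (-8*8 - 362)² = (-64 - 362)² = (-426)² = 181476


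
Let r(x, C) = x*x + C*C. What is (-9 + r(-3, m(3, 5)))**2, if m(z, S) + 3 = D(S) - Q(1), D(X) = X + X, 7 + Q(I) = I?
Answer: 28561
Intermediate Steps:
Q(I) = -7 + I
D(X) = 2*X
m(z, S) = 3 + 2*S (m(z, S) = -3 + (2*S - (-7 + 1)) = -3 + (2*S - 1*(-6)) = -3 + (2*S + 6) = -3 + (6 + 2*S) = 3 + 2*S)
r(x, C) = C**2 + x**2 (r(x, C) = x**2 + C**2 = C**2 + x**2)
(-9 + r(-3, m(3, 5)))**2 = (-9 + ((3 + 2*5)**2 + (-3)**2))**2 = (-9 + ((3 + 10)**2 + 9))**2 = (-9 + (13**2 + 9))**2 = (-9 + (169 + 9))**2 = (-9 + 178)**2 = 169**2 = 28561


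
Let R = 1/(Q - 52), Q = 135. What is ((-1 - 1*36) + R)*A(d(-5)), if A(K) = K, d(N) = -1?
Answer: 3070/83 ≈ 36.988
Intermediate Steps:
R = 1/83 (R = 1/(135 - 52) = 1/83 ≈ 0.012048)
((-1 - 1*36) + R)*A(d(-5)) = ((-1 - 1*36) + 1/83)*(-1) = ((-1 - 36) + 1/83)*(-1) = (-37 + 1/83)*(-1) = -3070/83*(-1) = 3070/83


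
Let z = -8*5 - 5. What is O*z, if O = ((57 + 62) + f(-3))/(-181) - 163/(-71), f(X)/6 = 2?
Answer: -909090/12851 ≈ -70.741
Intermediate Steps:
f(X) = 12 (f(X) = 6*2 = 12)
z = -45 (z = -40 - 5 = -45)
O = 20202/12851 (O = ((57 + 62) + 12)/(-181) - 163/(-71) = (119 + 12)*(-1/181) - 163*(-1/71) = 131*(-1/181) + 163/71 = -131/181 + 163/71 = 20202/12851 ≈ 1.5720)
O*z = (20202/12851)*(-45) = -909090/12851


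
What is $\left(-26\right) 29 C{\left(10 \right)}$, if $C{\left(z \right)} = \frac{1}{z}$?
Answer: $- \frac{377}{5} \approx -75.4$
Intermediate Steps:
$\left(-26\right) 29 C{\left(10 \right)} = \frac{\left(-26\right) 29}{10} = \left(-754\right) \frac{1}{10} = - \frac{377}{5}$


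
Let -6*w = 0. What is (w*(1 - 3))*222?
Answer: 0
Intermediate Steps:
w = 0 (w = -⅙*0 = 0)
(w*(1 - 3))*222 = (0*(1 - 3))*222 = (0*(-2))*222 = 0*222 = 0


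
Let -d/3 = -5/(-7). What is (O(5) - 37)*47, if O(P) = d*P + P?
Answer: -14053/7 ≈ -2007.6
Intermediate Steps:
d = -15/7 (d = -(-15)/(-7) = -(-15)*(-1)/7 = -3*5/7 = -15/7 ≈ -2.1429)
O(P) = -8*P/7 (O(P) = -15*P/7 + P = -8*P/7)
(O(5) - 37)*47 = (-8/7*5 - 37)*47 = (-40/7 - 37)*47 = -299/7*47 = -14053/7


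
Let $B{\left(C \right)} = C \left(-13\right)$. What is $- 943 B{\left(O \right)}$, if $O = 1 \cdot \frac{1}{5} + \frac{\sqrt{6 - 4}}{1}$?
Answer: $\frac{12259}{5} + 12259 \sqrt{2} \approx 19789.0$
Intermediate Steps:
$O = \frac{1}{5} + \sqrt{2}$ ($O = 1 \cdot \frac{1}{5} + \sqrt{2} \cdot 1 = \frac{1}{5} + \sqrt{2} \approx 1.6142$)
$B{\left(C \right)} = - 13 C$
$- 943 B{\left(O \right)} = - 943 \left(- 13 \left(\frac{1}{5} + \sqrt{2}\right)\right) = - 943 \left(- \frac{13}{5} - 13 \sqrt{2}\right) = \frac{12259}{5} + 12259 \sqrt{2}$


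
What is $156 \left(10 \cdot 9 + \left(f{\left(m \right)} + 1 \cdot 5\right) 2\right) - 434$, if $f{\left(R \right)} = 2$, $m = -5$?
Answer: $15790$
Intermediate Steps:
$156 \left(10 \cdot 9 + \left(f{\left(m \right)} + 1 \cdot 5\right) 2\right) - 434 = 156 \left(10 \cdot 9 + \left(2 + 1 \cdot 5\right) 2\right) - 434 = 156 \left(90 + \left(2 + 5\right) 2\right) - 434 = 156 \left(90 + 7 \cdot 2\right) - 434 = 156 \left(90 + 14\right) - 434 = 156 \cdot 104 - 434 = 16224 - 434 = 15790$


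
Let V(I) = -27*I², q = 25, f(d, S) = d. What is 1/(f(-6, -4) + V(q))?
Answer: -1/16881 ≈ -5.9238e-5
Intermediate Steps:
1/(f(-6, -4) + V(q)) = 1/(-6 - 27*25²) = 1/(-6 - 27*625) = 1/(-6 - 16875) = 1/(-16881) = -1/16881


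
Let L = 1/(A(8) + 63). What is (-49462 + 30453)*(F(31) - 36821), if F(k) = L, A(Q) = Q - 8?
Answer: 44095595498/63 ≈ 6.9993e+8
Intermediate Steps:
A(Q) = -8 + Q
L = 1/63 (L = 1/((-8 + 8) + 63) = 1/(0 + 63) = 1/63 ≈ 0.015873)
F(k) = 1/63
(-49462 + 30453)*(F(31) - 36821) = (-49462 + 30453)*(1/63 - 36821) = -19009*(-2319722/63) = 44095595498/63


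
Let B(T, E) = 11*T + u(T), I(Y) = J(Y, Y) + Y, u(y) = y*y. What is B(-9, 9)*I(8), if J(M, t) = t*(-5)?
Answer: 576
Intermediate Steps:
J(M, t) = -5*t
u(y) = y²
I(Y) = -4*Y (I(Y) = -5*Y + Y = -4*Y)
B(T, E) = T² + 11*T (B(T, E) = 11*T + T² = T² + 11*T)
B(-9, 9)*I(8) = (-9*(11 - 9))*(-4*8) = -9*2*(-32) = -18*(-32) = 576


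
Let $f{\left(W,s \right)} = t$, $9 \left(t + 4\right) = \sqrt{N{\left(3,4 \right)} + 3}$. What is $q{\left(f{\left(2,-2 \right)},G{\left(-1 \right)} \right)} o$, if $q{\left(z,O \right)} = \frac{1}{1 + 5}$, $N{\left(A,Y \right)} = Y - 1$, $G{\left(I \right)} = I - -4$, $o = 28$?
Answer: $\frac{14}{3} \approx 4.6667$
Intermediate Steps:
$G{\left(I \right)} = 4 + I$ ($G{\left(I \right)} = I + 4 = 4 + I$)
$N{\left(A,Y \right)} = -1 + Y$
$t = -4 + \frac{\sqrt{6}}{9}$ ($t = -4 + \frac{\sqrt{\left(-1 + 4\right) + 3}}{9} = -4 + \frac{\sqrt{3 + 3}}{9} = -4 + \frac{\sqrt{6}}{9} \approx -3.7278$)
$f{\left(W,s \right)} = -4 + \frac{\sqrt{6}}{9}$
$q{\left(z,O \right)} = \frac{1}{6}$
$q{\left(f{\left(2,-2 \right)},G{\left(-1 \right)} \right)} o = \frac{1}{6} \cdot 28 = \frac{14}{3}$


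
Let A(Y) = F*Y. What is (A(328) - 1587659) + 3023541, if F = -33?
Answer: 1425058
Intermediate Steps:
A(Y) = -33*Y
(A(328) - 1587659) + 3023541 = (-33*328 - 1587659) + 3023541 = (-10824 - 1587659) + 3023541 = -1598483 + 3023541 = 1425058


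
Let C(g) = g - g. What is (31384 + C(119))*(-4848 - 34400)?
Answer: -1231759232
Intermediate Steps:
C(g) = 0
(31384 + C(119))*(-4848 - 34400) = (31384 + 0)*(-4848 - 34400) = 31384*(-39248) = -1231759232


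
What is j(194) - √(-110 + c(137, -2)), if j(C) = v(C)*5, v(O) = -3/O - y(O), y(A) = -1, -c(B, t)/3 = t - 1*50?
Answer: 955/194 - √46 ≈ -1.8596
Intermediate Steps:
c(B, t) = 150 - 3*t (c(B, t) = -3*(t - 1*50) = -3*(t - 50) = -3*(-50 + t) = 150 - 3*t)
v(O) = 1 - 3/O (v(O) = -3/O - 1*(-1) = -3/O + 1 = 1 - 3/O)
j(C) = 5*(-3 + C)/C (j(C) = ((-3 + C)/C)*5 = 5*(-3 + C)/C)
j(194) - √(-110 + c(137, -2)) = (5 - 15/194) - √(-110 + (150 - 3*(-2))) = (5 - 15*1/194) - √(-110 + (150 + 6)) = (5 - 15/194) - √(-110 + 156) = 955/194 - √46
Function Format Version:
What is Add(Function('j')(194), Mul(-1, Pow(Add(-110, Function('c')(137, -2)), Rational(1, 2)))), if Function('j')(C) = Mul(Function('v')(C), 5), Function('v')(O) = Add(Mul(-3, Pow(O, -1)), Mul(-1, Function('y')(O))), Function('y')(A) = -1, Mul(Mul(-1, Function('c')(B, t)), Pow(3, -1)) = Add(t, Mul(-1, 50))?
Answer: Add(Rational(955, 194), Mul(-1, Pow(46, Rational(1, 2)))) ≈ -1.8596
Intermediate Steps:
Function('c')(B, t) = Add(150, Mul(-3, t)) (Function('c')(B, t) = Mul(-3, Add(t, Mul(-1, 50))) = Mul(-3, Add(t, -50)) = Mul(-3, Add(-50, t)) = Add(150, Mul(-3, t)))
Function('v')(O) = Add(1, Mul(-3, Pow(O, -1))) (Function('v')(O) = Add(Mul(-3, Pow(O, -1)), Mul(-1, -1)) = Add(Mul(-3, Pow(O, -1)), 1) = Add(1, Mul(-3, Pow(O, -1))))
Function('j')(C) = Mul(5, Pow(C, -1), Add(-3, C)) (Function('j')(C) = Mul(Mul(Pow(C, -1), Add(-3, C)), 5) = Mul(5, Pow(C, -1), Add(-3, C)))
Add(Function('j')(194), Mul(-1, Pow(Add(-110, Function('c')(137, -2)), Rational(1, 2)))) = Add(Add(5, Mul(-15, Pow(194, -1))), Mul(-1, Pow(Add(-110, Add(150, Mul(-3, -2))), Rational(1, 2)))) = Add(Add(5, Mul(-15, Rational(1, 194))), Mul(-1, Pow(Add(-110, Add(150, 6)), Rational(1, 2)))) = Add(Add(5, Rational(-15, 194)), Mul(-1, Pow(Add(-110, 156), Rational(1, 2)))) = Add(Rational(955, 194), Mul(-1, Pow(46, Rational(1, 2))))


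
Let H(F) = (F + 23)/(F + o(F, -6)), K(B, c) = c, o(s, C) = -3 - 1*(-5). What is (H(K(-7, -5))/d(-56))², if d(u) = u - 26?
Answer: 9/1681 ≈ 0.0053540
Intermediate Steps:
o(s, C) = 2 (o(s, C) = -3 + 5 = 2)
H(F) = (23 + F)/(2 + F) (H(F) = (F + 23)/(F + 2) = (23 + F)/(2 + F))
d(u) = -26 + u
(H(K(-7, -5))/d(-56))² = (((23 - 5)/(2 - 5))/(-26 - 56))² = ((18/(-3))/(-82))² = (-⅓*18*(-1/82))² = (-6*(-1/82))² = (3/41)² = 9/1681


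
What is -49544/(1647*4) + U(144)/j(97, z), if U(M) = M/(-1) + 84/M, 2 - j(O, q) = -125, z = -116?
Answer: -7236917/836676 ≈ -8.6496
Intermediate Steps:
j(O, q) = 127 (j(O, q) = 2 - 1*(-125) = 2 + 125 = 127)
U(M) = -M + 84/M (U(M) = M*(-1) + 84/M = -M + 84/M)
-49544/(1647*4) + U(144)/j(97, z) = -49544/(1647*4) + (-1*144 + 84/144)/127 = -49544/6588 + (-144 + 84*(1/144))*(1/127) = -49544*1/6588 + (-144 + 7/12)*(1/127) = -12386/1647 - 1721/12*1/127 = -12386/1647 - 1721/1524 = -7236917/836676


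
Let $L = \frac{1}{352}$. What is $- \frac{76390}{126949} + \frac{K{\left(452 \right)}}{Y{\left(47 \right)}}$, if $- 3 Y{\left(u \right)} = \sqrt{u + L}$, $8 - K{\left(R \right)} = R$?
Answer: $- \frac{76390}{126949} + \frac{1776 \sqrt{363990}}{5515} \approx 193.68$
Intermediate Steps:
$L = \frac{1}{352} \approx 0.0028409$
$K{\left(R \right)} = 8 - R$
$Y{\left(u \right)} = - \frac{\sqrt{\frac{1}{352} + u}}{3}$ ($Y{\left(u \right)} = - \frac{\sqrt{u + \frac{1}{352}}}{3} = - \frac{\sqrt{\frac{1}{352} + u}}{3}$)
$- \frac{76390}{126949} + \frac{K{\left(452 \right)}}{Y{\left(47 \right)}} = - \frac{76390}{126949} + \frac{8 - 452}{\left(- \frac{1}{264}\right) \sqrt{22 + 7744 \cdot 47}} = \left(-76390\right) \frac{1}{126949} + \frac{8 - 452}{\left(- \frac{1}{264}\right) \sqrt{22 + 363968}} = - \frac{76390}{126949} - \frac{444}{\left(- \frac{1}{264}\right) \sqrt{363990}} = - \frac{76390}{126949} - 444 \left(- \frac{4 \sqrt{363990}}{5515}\right) = - \frac{76390}{126949} + \frac{1776 \sqrt{363990}}{5515}$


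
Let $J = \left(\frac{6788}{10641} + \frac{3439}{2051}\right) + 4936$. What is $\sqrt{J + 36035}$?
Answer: $\frac{2 \sqrt{4879072984746562917}}{21824691} \approx 202.42$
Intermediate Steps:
$J = \frac{107777191363}{21824691}$ ($J = \left(6788 \cdot \frac{1}{10641} + 3439 \cdot \frac{1}{2051}\right) + 4936 = \left(\frac{6788}{10641} + \frac{3439}{2051}\right) + 4936 = \frac{50516587}{21824691} + 4936 = \frac{107777191363}{21824691} \approx 4938.3$)
$\sqrt{J + 36035} = \sqrt{\frac{107777191363}{21824691} + 36035} = \sqrt{\frac{894229931548}{21824691}} = \frac{2 \sqrt{4879072984746562917}}{21824691}$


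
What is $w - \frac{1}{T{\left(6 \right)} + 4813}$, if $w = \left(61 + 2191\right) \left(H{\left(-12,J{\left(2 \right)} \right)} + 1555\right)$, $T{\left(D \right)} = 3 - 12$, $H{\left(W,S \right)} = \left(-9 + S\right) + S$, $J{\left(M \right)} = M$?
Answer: $\frac{16768842399}{4804} \approx 3.4906 \cdot 10^{6}$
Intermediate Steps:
$H{\left(W,S \right)} = -9 + 2 S$
$T{\left(D \right)} = -9$ ($T{\left(D \right)} = 3 - 12 = -9$)
$w = 3490600$ ($w = \left(61 + 2191\right) \left(\left(-9 + 2 \cdot 2\right) + 1555\right) = 2252 \left(\left(-9 + 4\right) + 1555\right) = 2252 \left(-5 + 1555\right) = 2252 \cdot 1550 = 3490600$)
$w - \frac{1}{T{\left(6 \right)} + 4813} = 3490600 - \frac{1}{-9 + 4813} = 3490600 - \frac{1}{4804} = \frac{16768842399}{4804}$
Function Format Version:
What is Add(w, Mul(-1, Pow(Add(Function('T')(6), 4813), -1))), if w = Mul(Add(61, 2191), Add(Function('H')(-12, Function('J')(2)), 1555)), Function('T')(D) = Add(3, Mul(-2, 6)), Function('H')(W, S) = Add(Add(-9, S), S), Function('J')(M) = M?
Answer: Rational(16768842399, 4804) ≈ 3.4906e+6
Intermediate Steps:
Function('H')(W, S) = Add(-9, Mul(2, S))
Function('T')(D) = -9 (Function('T')(D) = Add(3, -12) = -9)
w = 3490600 (w = Mul(Add(61, 2191), Add(Add(-9, Mul(2, 2)), 1555)) = Mul(2252, Add(Add(-9, 4), 1555)) = Mul(2252, Add(-5, 1555)) = Mul(2252, 1550) = 3490600)
Add(w, Mul(-1, Pow(Add(Function('T')(6), 4813), -1))) = Add(3490600, Mul(-1, Pow(Add(-9, 4813), -1))) = Add(3490600, Mul(-1, Pow(4804, -1))) = Add(3490600, Mul(-1, Rational(1, 4804))) = Add(3490600, Rational(-1, 4804)) = Rational(16768842399, 4804)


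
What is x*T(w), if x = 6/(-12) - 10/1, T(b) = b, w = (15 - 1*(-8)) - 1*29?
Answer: 63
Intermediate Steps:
w = -6 (w = (15 + 8) - 29 = 23 - 29 = -6)
x = -21/2 (x = 6*(-1/12) - 10*1 = -½ - 10 = -21/2 ≈ -10.500)
x*T(w) = -21/2*(-6) = 63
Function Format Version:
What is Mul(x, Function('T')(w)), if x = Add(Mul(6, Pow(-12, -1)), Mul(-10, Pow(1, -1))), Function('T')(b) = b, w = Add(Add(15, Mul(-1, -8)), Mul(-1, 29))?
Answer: 63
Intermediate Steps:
w = -6 (w = Add(Add(15, 8), -29) = Add(23, -29) = -6)
x = Rational(-21, 2) (x = Add(Mul(6, Rational(-1, 12)), Mul(-10, 1)) = Add(Rational(-1, 2), -10) = Rational(-21, 2) ≈ -10.500)
Mul(x, Function('T')(w)) = Mul(Rational(-21, 2), -6) = 63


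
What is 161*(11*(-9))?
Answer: -15939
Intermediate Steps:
161*(11*(-9)) = 161*(-99) = -15939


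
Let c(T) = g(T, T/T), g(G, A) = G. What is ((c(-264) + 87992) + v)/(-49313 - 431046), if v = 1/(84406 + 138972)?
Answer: -19596505185/107301632702 ≈ -0.18263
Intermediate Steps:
c(T) = T
v = 1/223378 ≈ 4.4767e-6
((c(-264) + 87992) + v)/(-49313 - 431046) = ((-264 + 87992) + 1/223378)/(-49313 - 431046) = (87728 + 1/223378)/(-480359) = (19596505185/223378)*(-1/480359) = -19596505185/107301632702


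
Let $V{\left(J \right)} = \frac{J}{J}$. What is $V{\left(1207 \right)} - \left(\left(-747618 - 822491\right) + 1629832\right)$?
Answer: $-59722$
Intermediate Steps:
$V{\left(J \right)} = 1$
$V{\left(1207 \right)} - \left(\left(-747618 - 822491\right) + 1629832\right) = 1 - \left(\left(-747618 - 822491\right) + 1629832\right) = 1 - \left(-1570109 + 1629832\right) = 1 - 59723 = -59722$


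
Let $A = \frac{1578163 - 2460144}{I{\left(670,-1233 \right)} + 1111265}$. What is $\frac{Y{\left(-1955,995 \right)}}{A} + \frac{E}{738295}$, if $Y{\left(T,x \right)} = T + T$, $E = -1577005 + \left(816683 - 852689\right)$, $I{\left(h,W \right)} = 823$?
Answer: $\frac{139516477560383}{28311398365} \approx 4927.9$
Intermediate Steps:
$E = -1613011$ ($E = -1577005 + \left(816683 - 852689\right) = -1577005 - 36006 = -1613011$)
$Y{\left(T,x \right)} = 2 T$
$A = - \frac{881981}{1112088}$ ($A = \frac{1578163 - 2460144}{823 + 1111265} = - \frac{881981}{1112088} \approx -0.79309$)
$\frac{Y{\left(-1955,995 \right)}}{A} + \frac{E}{738295} = \frac{2 \left(-1955\right)}{- \frac{881981}{1112088}} - \frac{1613011}{738295} = \left(-3910\right) \left(- \frac{1112088}{881981}\right) - \frac{1613011}{738295} = \frac{189054960}{38347} - \frac{1613011}{738295} = \frac{139516477560383}{28311398365}$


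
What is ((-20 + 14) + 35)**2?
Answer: 841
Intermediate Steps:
((-20 + 14) + 35)**2 = (-6 + 35)**2 = 29**2 = 841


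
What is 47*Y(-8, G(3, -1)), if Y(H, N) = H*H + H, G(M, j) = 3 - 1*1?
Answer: 2632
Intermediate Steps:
G(M, j) = 2 (G(M, j) = 3 - 1 = 2)
Y(H, N) = H + H**2 (Y(H, N) = H**2 + H = H + H**2)
47*Y(-8, G(3, -1)) = 47*(-8*(1 - 8)) = 47*(-8*(-7)) = 47*56 = 2632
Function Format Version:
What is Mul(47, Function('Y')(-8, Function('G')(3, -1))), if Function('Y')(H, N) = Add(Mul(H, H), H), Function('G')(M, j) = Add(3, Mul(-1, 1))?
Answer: 2632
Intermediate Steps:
Function('G')(M, j) = 2 (Function('G')(M, j) = Add(3, -1) = 2)
Function('Y')(H, N) = Add(H, Pow(H, 2)) (Function('Y')(H, N) = Add(Pow(H, 2), H) = Add(H, Pow(H, 2)))
Mul(47, Function('Y')(-8, Function('G')(3, -1))) = Mul(47, Mul(-8, Add(1, -8))) = Mul(47, Mul(-8, -7)) = Mul(47, 56) = 2632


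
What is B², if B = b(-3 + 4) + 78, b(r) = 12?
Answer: 8100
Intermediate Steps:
B = 90 (B = 12 + 78 = 90)
B² = 90² = 8100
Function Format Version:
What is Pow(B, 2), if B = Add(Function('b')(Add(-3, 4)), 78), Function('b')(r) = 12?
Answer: 8100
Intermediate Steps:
B = 90 (B = Add(12, 78) = 90)
Pow(B, 2) = Pow(90, 2) = 8100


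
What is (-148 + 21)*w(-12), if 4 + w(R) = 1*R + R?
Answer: 3556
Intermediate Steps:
w(R) = -4 + 2*R (w(R) = -4 + (1*R + R) = -4 + (R + R) = -4 + 2*R)
(-148 + 21)*w(-12) = (-148 + 21)*(-4 + 2*(-12)) = -127*(-4 - 24) = -127*(-28) = 3556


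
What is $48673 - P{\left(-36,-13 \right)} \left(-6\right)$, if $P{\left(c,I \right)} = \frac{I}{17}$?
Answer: $\frac{827363}{17} \approx 48668.0$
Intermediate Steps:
$P{\left(c,I \right)} = \frac{I}{17}$ ($P{\left(c,I \right)} = I \frac{1}{17} = \frac{I}{17}$)
$48673 - P{\left(-36,-13 \right)} \left(-6\right) = 48673 - \frac{1}{17} \left(-13\right) \left(-6\right) = 48673 - \left(- \frac{13}{17}\right) \left(-6\right) = 48673 - \frac{78}{17} = \frac{827363}{17}$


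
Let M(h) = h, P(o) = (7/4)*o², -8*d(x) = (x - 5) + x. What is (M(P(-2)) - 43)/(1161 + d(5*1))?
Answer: -288/9283 ≈ -0.031024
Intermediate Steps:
d(x) = 5/8 - x/4 (d(x) = -((x - 5) + x)/8 = -((-5 + x) + x)/8 = -(-5 + 2*x)/8 = 5/8 - x/4)
P(o) = 7*o²/4 (P(o) = (7*(¼))*o² = 7*o²/4)
(M(P(-2)) - 43)/(1161 + d(5*1)) = ((7/4)*(-2)² - 43)/(1161 + (5/8 - 5/4)) = ((7/4)*4 - 43)/(1161 + (5/8 - ¼*5)) = (7 - 43)/(1161 + (5/8 - 5/4)) = -36/(1161 - 5/8) = -36/9283/8 = -36*8/9283 = -288/9283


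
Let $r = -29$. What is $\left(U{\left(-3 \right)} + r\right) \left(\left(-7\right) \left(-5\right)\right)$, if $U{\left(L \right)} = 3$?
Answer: $-910$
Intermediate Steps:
$\left(U{\left(-3 \right)} + r\right) \left(\left(-7\right) \left(-5\right)\right) = \left(3 - 29\right) \left(\left(-7\right) \left(-5\right)\right) = \left(-26\right) 35 = -910$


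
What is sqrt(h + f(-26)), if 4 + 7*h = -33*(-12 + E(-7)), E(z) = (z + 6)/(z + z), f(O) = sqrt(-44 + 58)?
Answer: sqrt(10910 + 196*sqrt(14))/14 ≈ 7.7075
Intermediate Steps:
f(O) = sqrt(14)
E(z) = (6 + z)/(2*z) (E(z) = (6 + z)/((2*z)) = (6 + z)*(1/(2*z)) = (6 + z)/(2*z))
h = 5455/98 (h = -4/7 + (-33*(-12 + (1/2)*(6 - 7)/(-7)))/7 = -4/7 + (-33*(-12 + (1/2)*(-1/7)*(-1)))/7 = -4/7 + (-33*(-12 + 1/14))/7 = -4/7 + (-33*(-167/14))/7 = -4/7 + (1/7)*(5511/14) = -4/7 + 5511/98 = 5455/98 ≈ 55.663)
sqrt(h + f(-26)) = sqrt(5455/98 + sqrt(14))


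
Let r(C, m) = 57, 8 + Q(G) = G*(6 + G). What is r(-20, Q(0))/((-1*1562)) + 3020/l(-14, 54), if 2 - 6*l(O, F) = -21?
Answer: 28302129/35926 ≈ 787.79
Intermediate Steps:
l(O, F) = 23/6 (l(O, F) = 1/3 - 1/6*(-21) = 1/3 + 7/2 = 23/6)
Q(G) = -8 + G*(6 + G)
r(-20, Q(0))/((-1*1562)) + 3020/l(-14, 54) = 57/((-1*1562)) + 3020/(23/6) = 57/(-1562) + 3020*(6/23) = 57*(-1/1562) + 18120/23 = -57/1562 + 18120/23 = 28302129/35926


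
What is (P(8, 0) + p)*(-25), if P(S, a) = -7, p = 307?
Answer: -7500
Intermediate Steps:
(P(8, 0) + p)*(-25) = (-7 + 307)*(-25) = 300*(-25) = -7500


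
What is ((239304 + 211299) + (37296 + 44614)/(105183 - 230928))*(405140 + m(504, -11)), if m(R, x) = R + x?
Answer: 1532237886651115/8383 ≈ 1.8278e+11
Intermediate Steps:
((239304 + 211299) + (37296 + 44614)/(105183 - 230928))*(405140 + m(504, -11)) = ((239304 + 211299) + (37296 + 44614)/(105183 - 230928))*(405140 + (504 - 11)) = (450603 + 81910/(-125745))*(405140 + 493) = (450603 + 81910*(-1/125745))*405633 = (450603 - 16382/25149)*405633 = (11332198465/25149)*405633 = 1532237886651115/8383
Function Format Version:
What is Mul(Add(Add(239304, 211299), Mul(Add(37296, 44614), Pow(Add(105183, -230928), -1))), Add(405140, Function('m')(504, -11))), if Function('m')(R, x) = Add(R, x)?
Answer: Rational(1532237886651115, 8383) ≈ 1.8278e+11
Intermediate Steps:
Mul(Add(Add(239304, 211299), Mul(Add(37296, 44614), Pow(Add(105183, -230928), -1))), Add(405140, Function('m')(504, -11))) = Mul(Add(Add(239304, 211299), Mul(Add(37296, 44614), Pow(Add(105183, -230928), -1))), Add(405140, Add(504, -11))) = Mul(Add(450603, Mul(81910, Pow(-125745, -1))), Add(405140, 493)) = Mul(Add(450603, Mul(81910, Rational(-1, 125745))), 405633) = Mul(Add(450603, Rational(-16382, 25149)), 405633) = Mul(Rational(11332198465, 25149), 405633) = Rational(1532237886651115, 8383)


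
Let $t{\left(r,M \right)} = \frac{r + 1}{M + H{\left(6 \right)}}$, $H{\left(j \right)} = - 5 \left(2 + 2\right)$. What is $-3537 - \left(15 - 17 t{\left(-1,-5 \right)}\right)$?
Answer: $-3552$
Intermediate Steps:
$H{\left(j \right)} = -20$ ($H{\left(j \right)} = \left(-5\right) 4 = -20$)
$t{\left(r,M \right)} = \frac{1 + r}{-20 + M}$ ($t{\left(r,M \right)} = \frac{r + 1}{M - 20} = \frac{1 + r}{-20 + M}$)
$-3537 - \left(15 - 17 t{\left(-1,-5 \right)}\right) = -3537 - \left(15 - 17 \frac{1 - 1}{-20 - 5}\right) = -3537 - \left(15 - 17 \frac{1}{-25} \cdot 0\right) = -3537 - \left(15 - 17 \left(\left(- \frac{1}{25}\right) 0\right)\right) = -3537 - \left(15 - 0\right) = -3537 - \left(15 + 0\right) = -3537 - 15 = -3552$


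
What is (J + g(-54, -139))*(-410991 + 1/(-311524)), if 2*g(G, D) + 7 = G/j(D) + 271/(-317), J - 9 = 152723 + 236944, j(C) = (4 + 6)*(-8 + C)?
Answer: -1549917072419489351331/9677804584 ≈ -1.6015e+11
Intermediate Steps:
j(C) = -80 + 10*C (j(C) = 10*(-8 + C) = -80 + 10*C)
J = 389676 (J = 9 + (152723 + 236944) = 9 + 389667 = 389676)
g(G, D) = -1245/317 + G/(2*(-80 + 10*D)) (g(G, D) = -7/2 + (G/(-80 + 10*D) + 271/(-317))/2 = -7/2 + (G/(-80 + 10*D) + 271*(-1/317))/2 = -7/2 + (G/(-80 + 10*D) - 271/317)/2 = -7/2 + (-271/317 + G/(-80 + 10*D))/2 = -7/2 + (-271/634 + G/(2*(-80 + 10*D))) = -1245/317 + G/(2*(-80 + 10*D)))
(J + g(-54, -139))*(-410991 + 1/(-311524)) = (389676 + (199200 - 24900*(-139) + 317*(-54))/(6340*(-8 - 139)))*(-410991 + 1/(-311524)) = (389676 + (1/6340)*(199200 + 3461100 - 17118)/(-147))*(-410991 - 1/311524) = (389676 + (1/6340)*(-1/147)*3643182)*(-128033560285/311524) = (389676 - 607197/155330)*(-128033560285/311524) = (60527765883/155330)*(-128033560285/311524) = -1549917072419489351331/9677804584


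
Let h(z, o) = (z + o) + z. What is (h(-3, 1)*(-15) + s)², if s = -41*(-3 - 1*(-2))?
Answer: 13456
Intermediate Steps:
h(z, o) = o + 2*z (h(z, o) = (o + z) + z = o + 2*z)
s = 41 (s = -41*(-3 + 2) = -41*(-1) = 41)
(h(-3, 1)*(-15) + s)² = ((1 + 2*(-3))*(-15) + 41)² = ((1 - 6)*(-15) + 41)² = (-5*(-15) + 41)² = (75 + 41)² = 116² = 13456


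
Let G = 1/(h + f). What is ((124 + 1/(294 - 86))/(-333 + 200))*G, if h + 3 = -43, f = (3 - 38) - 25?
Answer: 25793/2932384 ≈ 0.0087959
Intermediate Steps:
f = -60 (f = -35 - 25 = -60)
h = -46 (h = -3 - 43 = -46)
G = -1/106 (G = 1/(-46 - 60) = 1/(-106) = -1/106 ≈ -0.0094340)
((124 + 1/(294 - 86))/(-333 + 200))*G = ((124 + 1/(294 - 86))/(-333 + 200))*(-1/106) = ((124 + 1/208)/(-133))*(-1/106) = ((124 + 1/208)*(-1/133))*(-1/106) = ((25793/208)*(-1/133))*(-1/106) = -25793/27664*(-1/106) = 25793/2932384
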